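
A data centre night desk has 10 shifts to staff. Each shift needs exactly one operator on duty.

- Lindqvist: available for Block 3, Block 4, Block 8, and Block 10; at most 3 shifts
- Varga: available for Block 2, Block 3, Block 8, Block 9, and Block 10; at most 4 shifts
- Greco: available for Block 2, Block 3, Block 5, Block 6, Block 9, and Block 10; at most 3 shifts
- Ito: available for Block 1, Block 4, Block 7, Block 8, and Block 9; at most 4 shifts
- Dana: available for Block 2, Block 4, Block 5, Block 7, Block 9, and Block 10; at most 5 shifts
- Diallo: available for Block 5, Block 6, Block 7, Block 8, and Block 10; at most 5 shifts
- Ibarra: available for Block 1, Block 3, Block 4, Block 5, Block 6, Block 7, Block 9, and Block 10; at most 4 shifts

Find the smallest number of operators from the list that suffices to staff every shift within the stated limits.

3

10 slots to fill and no one can take more than 5, so at least ⌈10/5⌉ = 2 operators are needed.
No set of 2 operators can cover every shift (each such set leaves at least one shift with no one available or exceeds a cap).
Lindqvist, Varga, and Ibarra alone can cover everything: Block 1→Ibarra, Block 2→Varga, Block 3→Lindqvist, Block 4→Lindqvist, Block 5→Ibarra, Block 6→Ibarra, Block 7→Ibarra, Block 8→Lindqvist, Block 9→Varga, Block 10→Varga.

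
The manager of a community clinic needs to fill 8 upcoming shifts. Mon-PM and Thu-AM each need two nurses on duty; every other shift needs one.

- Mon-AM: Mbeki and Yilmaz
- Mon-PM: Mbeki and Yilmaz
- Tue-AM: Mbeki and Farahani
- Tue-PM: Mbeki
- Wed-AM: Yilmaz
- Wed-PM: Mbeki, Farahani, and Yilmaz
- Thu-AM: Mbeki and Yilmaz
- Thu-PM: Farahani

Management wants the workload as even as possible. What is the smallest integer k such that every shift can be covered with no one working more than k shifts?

With 3 nurses and 10 worker-slots to fill, someone must work at least ⌈10/3⌉ = 4 shifts, so k ≥ 4.
k = 4 works: Mon-AM→Mbeki, Mon-PM→Mbeki+Yilmaz, Tue-AM→Farahani, Tue-PM→Mbeki, Wed-AM→Yilmaz, Wed-PM→Farahani, Thu-AM→Mbeki+Yilmaz, Thu-PM→Farahani.
Loads: Mbeki 4, Farahani 3, Yilmaz 3 — all ≤ 4.

4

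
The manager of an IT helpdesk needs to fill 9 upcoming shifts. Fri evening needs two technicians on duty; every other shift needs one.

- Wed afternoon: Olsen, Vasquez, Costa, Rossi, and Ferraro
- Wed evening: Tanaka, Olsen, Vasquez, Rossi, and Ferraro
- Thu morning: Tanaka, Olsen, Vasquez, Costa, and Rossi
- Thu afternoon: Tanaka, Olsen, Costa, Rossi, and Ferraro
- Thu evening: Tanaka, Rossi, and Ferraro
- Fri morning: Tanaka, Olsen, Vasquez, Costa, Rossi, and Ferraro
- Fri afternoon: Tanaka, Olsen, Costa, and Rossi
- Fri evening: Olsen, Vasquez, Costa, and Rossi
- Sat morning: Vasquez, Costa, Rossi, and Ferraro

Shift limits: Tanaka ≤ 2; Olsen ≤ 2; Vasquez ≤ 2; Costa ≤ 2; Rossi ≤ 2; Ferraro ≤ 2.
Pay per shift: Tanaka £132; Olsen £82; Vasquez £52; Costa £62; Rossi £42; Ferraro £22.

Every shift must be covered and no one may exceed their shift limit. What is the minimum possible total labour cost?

£520

Picking the cheapest available technician for each shift independently would cost £310, but that ignores the shift limits.
An optimal schedule: Wed afternoon→Rossi, Wed evening→Vasquez, Thu morning→Vasquez, Thu afternoon→Costa, Thu evening→Ferraro, Fri morning→Olsen, Fri afternoon→Rossi, Fri evening→Costa+Olsen, Sat morning→Ferraro.
Total: 42 + 52 + 52 + 62 + 22 + 82 + 42 + 62 + 82 + 22 = £520.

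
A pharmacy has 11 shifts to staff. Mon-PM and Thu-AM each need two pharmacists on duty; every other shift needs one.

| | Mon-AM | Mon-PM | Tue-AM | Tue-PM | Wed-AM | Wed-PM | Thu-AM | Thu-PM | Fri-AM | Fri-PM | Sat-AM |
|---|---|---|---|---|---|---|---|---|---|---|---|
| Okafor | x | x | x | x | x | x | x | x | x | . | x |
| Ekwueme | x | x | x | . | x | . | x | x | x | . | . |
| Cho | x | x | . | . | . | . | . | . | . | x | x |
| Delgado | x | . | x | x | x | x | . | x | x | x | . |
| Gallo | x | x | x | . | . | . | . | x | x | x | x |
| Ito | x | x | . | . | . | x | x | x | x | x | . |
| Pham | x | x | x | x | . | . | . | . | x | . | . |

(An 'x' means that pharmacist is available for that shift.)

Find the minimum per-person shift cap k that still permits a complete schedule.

With 7 pharmacists and 13 worker-slots to fill, someone must work at least ⌈13/7⌉ = 2 shifts, so k ≥ 2.
k = 2 works: Mon-AM→Gallo, Mon-PM→Ito+Pham, Tue-AM→Ekwueme, Tue-PM→Okafor, Wed-AM→Okafor, Wed-PM→Delgado, Thu-AM→Ekwueme+Ito, Thu-PM→Delgado, Fri-AM→Gallo, Fri-PM→Cho, Sat-AM→Cho.
Loads: Okafor 2, Ekwueme 2, Cho 2, Delgado 2, Gallo 2, Ito 2, Pham 1 — all ≤ 2.

2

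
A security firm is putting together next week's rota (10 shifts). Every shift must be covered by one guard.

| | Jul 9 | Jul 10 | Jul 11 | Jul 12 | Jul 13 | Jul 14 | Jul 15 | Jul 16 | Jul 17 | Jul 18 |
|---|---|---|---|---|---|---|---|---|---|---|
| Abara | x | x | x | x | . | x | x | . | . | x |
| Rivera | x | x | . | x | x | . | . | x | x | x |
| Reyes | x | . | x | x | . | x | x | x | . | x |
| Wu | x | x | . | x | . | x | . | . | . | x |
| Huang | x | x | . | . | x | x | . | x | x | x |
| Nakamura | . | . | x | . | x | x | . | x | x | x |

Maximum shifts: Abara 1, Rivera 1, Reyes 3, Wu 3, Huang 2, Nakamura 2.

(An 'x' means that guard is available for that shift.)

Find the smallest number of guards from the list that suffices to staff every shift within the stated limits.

10 slots to fill and no one can take more than 3, so at least ⌈10/3⌉ = 4 guards are needed.
Reyes, Wu, Huang, and Nakamura alone can cover everything: Jul 9→Wu, Jul 10→Wu, Jul 11→Reyes, Jul 12→Reyes, Jul 13→Huang, Jul 14→Wu, Jul 15→Reyes, Jul 16→Nakamura, Jul 17→Huang, Jul 18→Nakamura.

4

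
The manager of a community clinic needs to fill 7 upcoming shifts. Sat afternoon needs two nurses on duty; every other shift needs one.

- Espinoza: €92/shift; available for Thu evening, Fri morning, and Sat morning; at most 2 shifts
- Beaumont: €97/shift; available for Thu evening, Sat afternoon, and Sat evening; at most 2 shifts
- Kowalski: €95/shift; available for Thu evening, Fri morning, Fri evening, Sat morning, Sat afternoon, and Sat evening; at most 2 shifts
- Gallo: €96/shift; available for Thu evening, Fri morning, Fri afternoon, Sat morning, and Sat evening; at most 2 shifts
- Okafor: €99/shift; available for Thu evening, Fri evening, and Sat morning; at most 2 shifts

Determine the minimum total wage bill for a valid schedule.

Fri afternoon can only be covered by Gallo, so that assignment is forced.
Sat afternoon can only be covered by Beaumont and Kowalski, so that assignment is forced.
Picking the cheapest available nurse for each shift independently would cost €754, but that ignores the shift limits.
An optimal schedule: Thu evening→Gallo, Fri morning→Espinoza, Fri afternoon→Gallo, Fri evening→Kowalski, Sat morning→Espinoza, Sat afternoon→Beaumont+Kowalski, Sat evening→Beaumont.
Total: 96 + 92 + 96 + 95 + 92 + 97 + 95 + 97 = €760.

€760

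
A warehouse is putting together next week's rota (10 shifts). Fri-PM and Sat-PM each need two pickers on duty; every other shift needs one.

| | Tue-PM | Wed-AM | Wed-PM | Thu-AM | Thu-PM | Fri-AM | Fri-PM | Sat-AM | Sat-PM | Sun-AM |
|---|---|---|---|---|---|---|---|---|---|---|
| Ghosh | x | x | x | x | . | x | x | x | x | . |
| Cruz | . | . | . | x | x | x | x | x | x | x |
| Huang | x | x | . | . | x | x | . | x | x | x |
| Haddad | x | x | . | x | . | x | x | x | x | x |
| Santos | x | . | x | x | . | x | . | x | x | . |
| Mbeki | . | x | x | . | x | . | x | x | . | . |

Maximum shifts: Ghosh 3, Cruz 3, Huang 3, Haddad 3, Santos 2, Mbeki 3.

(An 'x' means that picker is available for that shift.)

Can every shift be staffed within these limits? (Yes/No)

Yes

One valid schedule: Tue-PM→Ghosh, Wed-AM→Ghosh, Wed-PM→Ghosh, Thu-AM→Cruz, Thu-PM→Cruz, Fri-AM→Huang, Fri-PM→Haddad+Mbeki, Sat-AM→Huang, Sat-PM→Huang+Haddad, Sun-AM→Cruz.
Loads: Ghosh 3/3, Cruz 3/3, Huang 3/3, Haddad 2/3, Santos 0/2, Mbeki 1/3 — all within limits.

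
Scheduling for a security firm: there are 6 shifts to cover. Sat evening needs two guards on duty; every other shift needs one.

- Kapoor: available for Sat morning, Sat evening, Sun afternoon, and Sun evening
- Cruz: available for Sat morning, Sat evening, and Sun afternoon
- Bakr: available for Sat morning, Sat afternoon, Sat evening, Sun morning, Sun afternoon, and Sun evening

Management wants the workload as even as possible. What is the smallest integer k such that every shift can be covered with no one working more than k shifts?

With 3 guards and 7 worker-slots to fill, someone must work at least ⌈7/3⌉ = 3 shifts, so k ≥ 3.
k = 3 works: Sat morning→Kapoor, Sat afternoon→Bakr, Sat evening→Kapoor+Cruz, Sun morning→Bakr, Sun afternoon→Cruz, Sun evening→Kapoor.
Loads: Kapoor 3, Cruz 2, Bakr 2 — all ≤ 3.

3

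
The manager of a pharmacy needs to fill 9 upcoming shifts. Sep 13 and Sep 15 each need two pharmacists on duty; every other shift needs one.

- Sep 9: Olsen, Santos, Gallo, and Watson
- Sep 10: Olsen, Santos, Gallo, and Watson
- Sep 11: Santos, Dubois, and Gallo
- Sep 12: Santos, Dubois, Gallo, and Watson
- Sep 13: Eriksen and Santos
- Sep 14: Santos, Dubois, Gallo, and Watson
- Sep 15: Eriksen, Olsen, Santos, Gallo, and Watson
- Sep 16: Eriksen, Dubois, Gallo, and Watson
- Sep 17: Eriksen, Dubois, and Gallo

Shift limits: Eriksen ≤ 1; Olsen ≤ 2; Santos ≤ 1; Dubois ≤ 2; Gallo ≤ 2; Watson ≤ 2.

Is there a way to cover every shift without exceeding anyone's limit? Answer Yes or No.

Total capacity is 1+2+1+2+2+2 = 10 but 11 worker-slots are needed — infeasible.

No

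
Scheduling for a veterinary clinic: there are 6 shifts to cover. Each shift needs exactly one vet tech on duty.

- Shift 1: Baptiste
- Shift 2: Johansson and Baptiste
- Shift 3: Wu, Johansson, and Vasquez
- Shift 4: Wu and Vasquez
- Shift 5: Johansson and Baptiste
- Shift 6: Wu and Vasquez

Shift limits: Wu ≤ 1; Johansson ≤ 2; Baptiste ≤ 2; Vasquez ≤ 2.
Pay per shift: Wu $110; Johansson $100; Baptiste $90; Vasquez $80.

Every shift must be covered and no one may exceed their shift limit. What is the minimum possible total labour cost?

$540

Shift 1 can only be covered by Baptiste, so that assignment is forced.
Picking the cheapest available vet tech for each shift independently would cost $510, but that ignores the shift limits.
An optimal schedule: Shift 1→Baptiste, Shift 2→Baptiste, Shift 3→Johansson, Shift 4→Vasquez, Shift 5→Johansson, Shift 6→Vasquez.
Total: 90 + 90 + 100 + 80 + 100 + 80 = $540.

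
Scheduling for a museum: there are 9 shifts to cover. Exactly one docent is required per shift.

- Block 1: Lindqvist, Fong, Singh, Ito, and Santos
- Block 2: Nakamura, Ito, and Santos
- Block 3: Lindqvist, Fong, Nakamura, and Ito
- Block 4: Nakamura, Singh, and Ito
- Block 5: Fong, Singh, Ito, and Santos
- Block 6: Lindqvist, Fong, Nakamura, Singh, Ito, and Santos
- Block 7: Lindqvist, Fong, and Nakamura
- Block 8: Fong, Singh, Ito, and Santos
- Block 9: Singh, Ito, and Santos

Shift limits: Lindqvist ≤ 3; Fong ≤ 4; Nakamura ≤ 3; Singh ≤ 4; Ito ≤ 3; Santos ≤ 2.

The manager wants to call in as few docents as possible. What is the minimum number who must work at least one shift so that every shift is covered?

9 slots to fill and no one can take more than 4, so at least ⌈9/4⌉ = 3 docents are needed.
Lindqvist, Fong, and Ito alone can cover everything: Block 1→Lindqvist, Block 2→Ito, Block 3→Lindqvist, Block 4→Ito, Block 5→Fong, Block 6→Fong, Block 7→Lindqvist, Block 8→Fong, Block 9→Ito.

3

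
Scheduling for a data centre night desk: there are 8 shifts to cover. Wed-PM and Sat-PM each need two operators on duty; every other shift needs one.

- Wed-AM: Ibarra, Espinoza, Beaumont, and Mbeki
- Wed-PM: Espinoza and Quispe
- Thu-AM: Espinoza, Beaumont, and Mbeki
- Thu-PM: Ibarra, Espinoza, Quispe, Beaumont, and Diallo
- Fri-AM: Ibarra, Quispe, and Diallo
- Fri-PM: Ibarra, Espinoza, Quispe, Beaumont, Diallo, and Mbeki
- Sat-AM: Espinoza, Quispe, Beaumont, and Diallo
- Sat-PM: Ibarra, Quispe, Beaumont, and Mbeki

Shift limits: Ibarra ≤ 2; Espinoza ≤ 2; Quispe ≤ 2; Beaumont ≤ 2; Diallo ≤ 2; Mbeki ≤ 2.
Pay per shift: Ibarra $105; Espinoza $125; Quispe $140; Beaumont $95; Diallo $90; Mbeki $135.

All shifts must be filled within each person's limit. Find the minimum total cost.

Wed-PM can only be covered by Espinoza and Quispe, so that assignment is forced.
Picking the cheapest available operator for each shift independently would cost $1015, but that ignores the shift limits.
An optimal schedule: Wed-AM→Beaumont, Wed-PM→Espinoza+Quispe, Thu-AM→Beaumont, Thu-PM→Ibarra, Fri-AM→Diallo, Fri-PM→Espinoza, Sat-AM→Diallo, Sat-PM→Ibarra+Mbeki.
Total: 95 + 125 + 140 + 95 + 105 + 90 + 125 + 90 + 105 + 135 = $1105.

$1105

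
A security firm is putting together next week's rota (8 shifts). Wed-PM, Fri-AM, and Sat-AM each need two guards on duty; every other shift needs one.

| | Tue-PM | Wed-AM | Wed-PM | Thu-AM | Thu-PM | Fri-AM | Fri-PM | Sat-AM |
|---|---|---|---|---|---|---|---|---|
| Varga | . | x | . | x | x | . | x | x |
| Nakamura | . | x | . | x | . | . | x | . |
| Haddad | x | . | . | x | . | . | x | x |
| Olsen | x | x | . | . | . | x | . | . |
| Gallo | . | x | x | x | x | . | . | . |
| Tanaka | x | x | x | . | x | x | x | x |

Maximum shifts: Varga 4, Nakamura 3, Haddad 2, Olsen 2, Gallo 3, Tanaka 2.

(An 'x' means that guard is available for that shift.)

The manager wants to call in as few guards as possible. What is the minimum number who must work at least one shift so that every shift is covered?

5

11 slots to fill and no one can take more than 4, so at least ⌈11/4⌉ = 3 guards are needed.
Shifts {Wed-PM, Fri-AM, Sat-AM} need 6 slots, but among the guards available for them (Varga, Haddad, Olsen, Gallo, and Tanaka) any 4 together supply at most 5. So 4 guards are not enough.
Varga, Haddad, Olsen, Gallo, and Tanaka alone can cover everything: Tue-PM→Haddad, Wed-AM→Olsen, Wed-PM→Gallo+Tanaka, Thu-AM→Varga, Thu-PM→Varga, Fri-AM→Olsen+Tanaka, Fri-PM→Varga, Sat-AM→Varga+Haddad.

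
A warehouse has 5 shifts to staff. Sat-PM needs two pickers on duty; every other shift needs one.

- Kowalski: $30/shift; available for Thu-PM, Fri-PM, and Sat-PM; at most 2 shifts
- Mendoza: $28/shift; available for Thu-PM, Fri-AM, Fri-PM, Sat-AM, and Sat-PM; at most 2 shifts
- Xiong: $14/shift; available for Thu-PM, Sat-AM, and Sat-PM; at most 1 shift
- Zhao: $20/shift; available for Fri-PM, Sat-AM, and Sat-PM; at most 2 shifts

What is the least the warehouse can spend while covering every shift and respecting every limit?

Fri-AM can only be covered by Mendoza, so that assignment is forced.
Picking the cheapest available picker for each shift independently would cost $110, but that ignores the shift limits.
An optimal schedule: Thu-PM→Xiong, Fri-AM→Mendoza, Fri-PM→Zhao, Sat-AM→Zhao, Sat-PM→Mendoza+Kowalski.
Total: 14 + 28 + 20 + 20 + 28 + 30 = $140.

$140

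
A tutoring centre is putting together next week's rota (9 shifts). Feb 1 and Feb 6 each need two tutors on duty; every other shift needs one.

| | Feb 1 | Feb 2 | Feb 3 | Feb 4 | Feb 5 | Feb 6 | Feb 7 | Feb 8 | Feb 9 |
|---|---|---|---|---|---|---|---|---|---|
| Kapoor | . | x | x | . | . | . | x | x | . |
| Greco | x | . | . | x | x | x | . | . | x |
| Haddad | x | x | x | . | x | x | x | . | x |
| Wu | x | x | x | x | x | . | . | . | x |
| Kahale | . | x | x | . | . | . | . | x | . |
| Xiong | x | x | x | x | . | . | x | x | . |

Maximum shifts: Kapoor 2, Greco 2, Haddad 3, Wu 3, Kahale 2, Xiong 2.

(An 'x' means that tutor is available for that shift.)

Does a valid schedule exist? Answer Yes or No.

Feb 6 can only be covered by Greco and Haddad, so that assignment is forced.
One valid schedule: Feb 1→Wu+Xiong, Feb 2→Wu, Feb 3→Wu, Feb 4→Greco, Feb 5→Haddad, Feb 6→Greco+Haddad, Feb 7→Kapoor, Feb 8→Kapoor, Feb 9→Haddad.
Loads: Kapoor 2/2, Greco 2/2, Haddad 3/3, Wu 3/3, Kahale 0/2, Xiong 1/2 — all within limits.

Yes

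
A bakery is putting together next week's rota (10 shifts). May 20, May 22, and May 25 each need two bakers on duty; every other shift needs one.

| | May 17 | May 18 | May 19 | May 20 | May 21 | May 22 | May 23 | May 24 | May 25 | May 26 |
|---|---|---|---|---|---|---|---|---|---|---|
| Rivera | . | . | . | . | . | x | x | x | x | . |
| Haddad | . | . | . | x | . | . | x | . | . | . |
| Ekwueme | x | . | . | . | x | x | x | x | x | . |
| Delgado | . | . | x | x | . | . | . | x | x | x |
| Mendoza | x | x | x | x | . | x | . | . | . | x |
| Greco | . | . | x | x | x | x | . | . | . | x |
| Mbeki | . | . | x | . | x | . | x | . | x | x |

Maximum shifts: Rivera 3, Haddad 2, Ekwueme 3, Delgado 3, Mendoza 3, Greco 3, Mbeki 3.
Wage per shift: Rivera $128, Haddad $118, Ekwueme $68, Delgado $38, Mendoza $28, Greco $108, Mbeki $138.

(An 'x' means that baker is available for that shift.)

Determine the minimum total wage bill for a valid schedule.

$844

May 18 can only be covered by Mendoza, so that assignment is forced.
Picking the cheapest available baker for each shift independently would cost $554, but that ignores the shift limits.
An optimal schedule: May 17→Mendoza, May 18→Mendoza, May 19→Mendoza, May 20→Delgado+Greco, May 21→Ekwueme, May 22→Ekwueme+Greco, May 23→Haddad, May 24→Delgado, May 25→Delgado+Ekwueme, May 26→Greco.
Total: 28 + 28 + 28 + 38 + 108 + 68 + 68 + 108 + 118 + 38 + 38 + 68 + 108 = $844.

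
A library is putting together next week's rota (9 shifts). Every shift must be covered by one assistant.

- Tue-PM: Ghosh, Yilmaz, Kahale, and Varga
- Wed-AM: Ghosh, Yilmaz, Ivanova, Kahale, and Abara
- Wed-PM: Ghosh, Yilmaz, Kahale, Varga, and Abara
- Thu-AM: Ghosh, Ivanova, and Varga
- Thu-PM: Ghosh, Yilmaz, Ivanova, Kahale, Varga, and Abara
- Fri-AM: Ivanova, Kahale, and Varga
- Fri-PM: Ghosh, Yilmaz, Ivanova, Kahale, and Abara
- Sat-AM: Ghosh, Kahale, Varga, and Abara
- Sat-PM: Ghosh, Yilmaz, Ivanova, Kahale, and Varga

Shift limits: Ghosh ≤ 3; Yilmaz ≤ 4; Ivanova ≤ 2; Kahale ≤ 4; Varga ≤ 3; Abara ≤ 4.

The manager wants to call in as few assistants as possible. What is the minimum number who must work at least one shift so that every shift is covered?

3

9 slots to fill and no one can take more than 4, so at least ⌈9/4⌉ = 3 assistants are needed.
Ghosh, Yilmaz, and Ivanova alone can cover everything: Tue-PM→Ghosh, Wed-AM→Yilmaz, Wed-PM→Ghosh, Thu-AM→Ivanova, Thu-PM→Yilmaz, Fri-AM→Ivanova, Fri-PM→Yilmaz, Sat-AM→Ghosh, Sat-PM→Yilmaz.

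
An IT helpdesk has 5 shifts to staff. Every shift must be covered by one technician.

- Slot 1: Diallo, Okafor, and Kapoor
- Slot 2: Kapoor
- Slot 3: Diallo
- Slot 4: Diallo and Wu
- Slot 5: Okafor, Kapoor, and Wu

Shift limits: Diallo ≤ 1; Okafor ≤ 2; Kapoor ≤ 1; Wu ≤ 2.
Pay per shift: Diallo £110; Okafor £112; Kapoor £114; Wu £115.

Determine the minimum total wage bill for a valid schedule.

£563

Slot 2 can only be covered by Kapoor, so that assignment is forced.
Slot 3 can only be covered by Diallo, so that assignment is forced.
Picking the cheapest available technician for each shift independently would cost £556, but that ignores the shift limits.
An optimal schedule: Slot 1→Okafor, Slot 2→Kapoor, Slot 3→Diallo, Slot 4→Wu, Slot 5→Okafor.
Total: 112 + 114 + 110 + 115 + 112 = £563.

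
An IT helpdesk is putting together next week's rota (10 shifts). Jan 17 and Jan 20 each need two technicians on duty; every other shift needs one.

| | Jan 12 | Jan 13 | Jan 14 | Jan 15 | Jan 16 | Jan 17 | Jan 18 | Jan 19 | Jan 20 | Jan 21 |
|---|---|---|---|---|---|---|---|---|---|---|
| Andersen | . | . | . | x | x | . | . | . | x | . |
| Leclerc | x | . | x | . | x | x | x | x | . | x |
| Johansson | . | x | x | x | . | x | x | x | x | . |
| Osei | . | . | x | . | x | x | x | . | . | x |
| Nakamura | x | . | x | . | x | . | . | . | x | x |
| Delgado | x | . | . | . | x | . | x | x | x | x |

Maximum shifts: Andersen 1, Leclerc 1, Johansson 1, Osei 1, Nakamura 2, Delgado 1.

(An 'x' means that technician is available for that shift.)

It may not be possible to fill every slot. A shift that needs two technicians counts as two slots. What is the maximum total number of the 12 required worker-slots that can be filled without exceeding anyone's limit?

Total capacity across all technicians is 1+1+1+1+2+1 = 7, and 12 slots are needed, so at most 7 can be filled.
An assignment achieving 7: Jan 12→Leclerc, Jan 13→Johansson, Jan 14→Nakamura, Jan 15→Andersen, Jan 17→Osei, Jan 19→Delgado, Jan 20→Nakamura.
Loads: Andersen 1/1, Leclerc 1/1, Johansson 1/1, Osei 1/1, Nakamura 2/2, Delgado 1/1.

7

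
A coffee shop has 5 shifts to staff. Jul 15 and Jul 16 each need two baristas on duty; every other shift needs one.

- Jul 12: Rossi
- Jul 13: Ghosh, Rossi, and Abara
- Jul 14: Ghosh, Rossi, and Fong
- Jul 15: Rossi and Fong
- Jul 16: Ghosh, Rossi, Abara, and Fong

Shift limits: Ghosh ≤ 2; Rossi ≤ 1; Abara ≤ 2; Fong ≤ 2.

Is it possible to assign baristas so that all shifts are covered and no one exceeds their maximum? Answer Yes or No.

Total capacity is 7 and 7 slots are needed, so capacity alone doesn't rule it out.
Shifts {Jul 12, Jul 15} need 3 worker-slots in total, but the baristas available for any of those shifts (Rossi and Fong) can supply at most 2 among them. So no valid schedule exists.

No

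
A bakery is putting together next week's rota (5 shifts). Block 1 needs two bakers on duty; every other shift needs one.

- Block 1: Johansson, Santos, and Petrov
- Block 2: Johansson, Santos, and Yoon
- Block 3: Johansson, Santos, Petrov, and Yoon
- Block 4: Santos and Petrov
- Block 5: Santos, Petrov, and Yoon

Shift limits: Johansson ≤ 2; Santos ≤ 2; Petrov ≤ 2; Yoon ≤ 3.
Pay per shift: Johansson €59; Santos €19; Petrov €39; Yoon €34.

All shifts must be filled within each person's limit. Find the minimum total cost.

€179

Picking the cheapest available baker for each shift independently would cost €134, but that ignores the shift limits.
An optimal schedule: Block 1→Santos+Petrov, Block 2→Yoon, Block 3→Yoon, Block 4→Santos, Block 5→Yoon.
Total: 19 + 39 + 34 + 34 + 19 + 34 = €179.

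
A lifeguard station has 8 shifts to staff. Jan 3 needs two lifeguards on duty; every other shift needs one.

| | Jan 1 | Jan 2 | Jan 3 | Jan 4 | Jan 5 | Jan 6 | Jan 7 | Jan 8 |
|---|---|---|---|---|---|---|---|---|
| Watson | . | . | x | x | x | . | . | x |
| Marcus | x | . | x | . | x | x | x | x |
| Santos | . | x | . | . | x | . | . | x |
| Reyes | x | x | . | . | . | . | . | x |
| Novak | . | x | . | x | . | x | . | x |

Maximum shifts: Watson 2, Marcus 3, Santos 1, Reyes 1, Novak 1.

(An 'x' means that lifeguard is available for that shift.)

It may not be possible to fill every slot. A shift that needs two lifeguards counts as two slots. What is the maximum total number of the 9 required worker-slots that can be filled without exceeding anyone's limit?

8

Total capacity across all lifeguards is 2+3+1+1+1 = 8, and 9 slots are needed, so at most 8 can be filled.
An assignment achieving 8: Jan 1→Marcus, Jan 2→Santos, Jan 3→Watson+Marcus, Jan 4→Watson, Jan 6→Novak, Jan 7→Marcus, Jan 8→Reyes.
Loads: Watson 2/2, Marcus 3/3, Santos 1/1, Reyes 1/1, Novak 1/1.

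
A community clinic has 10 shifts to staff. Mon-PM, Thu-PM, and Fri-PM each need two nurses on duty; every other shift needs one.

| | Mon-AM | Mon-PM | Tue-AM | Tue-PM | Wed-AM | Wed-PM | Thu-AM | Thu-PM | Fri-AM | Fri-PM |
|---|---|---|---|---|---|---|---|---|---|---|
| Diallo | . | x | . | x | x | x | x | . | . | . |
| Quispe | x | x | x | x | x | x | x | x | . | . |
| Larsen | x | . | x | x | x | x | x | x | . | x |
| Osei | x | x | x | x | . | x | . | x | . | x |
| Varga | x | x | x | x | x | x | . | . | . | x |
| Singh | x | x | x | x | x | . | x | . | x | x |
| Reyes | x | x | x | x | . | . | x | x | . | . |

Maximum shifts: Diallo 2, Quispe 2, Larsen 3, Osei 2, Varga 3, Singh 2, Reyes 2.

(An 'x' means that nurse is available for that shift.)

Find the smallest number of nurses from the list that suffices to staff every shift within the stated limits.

13 slots to fill and no one can take more than 3, so at least ⌈13/3⌉ = 5 nurses are needed.
Any 5 nurses together have capacity at most 3+3+2+2+2 = 12 < 13 slots, so 5 can never suffice.
Diallo, Quispe, Larsen, Osei, Varga, and Singh alone can cover everything: Mon-AM→Quispe, Mon-PM→Varga+Singh, Tue-AM→Larsen, Tue-PM→Osei, Wed-AM→Diallo, Wed-PM→Larsen, Thu-AM→Diallo, Thu-PM→Quispe+Larsen, Fri-AM→Singh, Fri-PM→Osei+Varga.

6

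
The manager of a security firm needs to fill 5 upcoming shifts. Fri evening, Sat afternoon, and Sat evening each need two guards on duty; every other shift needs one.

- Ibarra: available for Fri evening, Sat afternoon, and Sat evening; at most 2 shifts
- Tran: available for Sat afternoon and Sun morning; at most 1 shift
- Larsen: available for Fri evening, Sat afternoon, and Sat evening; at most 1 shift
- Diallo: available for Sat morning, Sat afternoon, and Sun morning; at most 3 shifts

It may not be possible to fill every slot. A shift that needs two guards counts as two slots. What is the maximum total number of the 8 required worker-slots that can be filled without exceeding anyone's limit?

Total capacity across all guards is 2+1+1+3 = 7, and 8 slots are needed, so at most 7 can be filled.
An assignment achieving 7: Fri evening→Ibarra+Larsen, Sat morning→Diallo, Sat afternoon→Tran+Diallo, Sat evening→Ibarra, Sun morning→Diallo.
Loads: Ibarra 2/2, Tran 1/1, Larsen 1/1, Diallo 3/3.

7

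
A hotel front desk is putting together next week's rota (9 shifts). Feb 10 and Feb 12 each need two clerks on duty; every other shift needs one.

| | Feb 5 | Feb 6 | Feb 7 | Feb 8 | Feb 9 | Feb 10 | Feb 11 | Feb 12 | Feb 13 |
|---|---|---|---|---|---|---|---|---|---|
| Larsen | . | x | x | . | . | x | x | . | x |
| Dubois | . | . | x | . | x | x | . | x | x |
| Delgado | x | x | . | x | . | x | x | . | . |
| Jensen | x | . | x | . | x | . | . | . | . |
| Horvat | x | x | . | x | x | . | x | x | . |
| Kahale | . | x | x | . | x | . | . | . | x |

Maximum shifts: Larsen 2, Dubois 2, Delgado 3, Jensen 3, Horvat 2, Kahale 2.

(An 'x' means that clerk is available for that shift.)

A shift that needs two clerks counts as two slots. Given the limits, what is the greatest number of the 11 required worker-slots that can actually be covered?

11

Total capacity across all clerks is 2+2+3+3+2+2 = 14, and 11 slots are needed, so at most 11 can be filled.
An assignment achieving 11: Feb 5→Delgado, Feb 6→Delgado, Feb 7→Jensen, Feb 8→Delgado, Feb 9→Jensen, Feb 10→Larsen+Dubois, Feb 11→Larsen, Feb 12→Dubois+Horvat, Feb 13→Kahale.
Loads: Larsen 2/2, Dubois 2/2, Delgado 3/3, Jensen 2/3, Horvat 1/2, Kahale 1/2.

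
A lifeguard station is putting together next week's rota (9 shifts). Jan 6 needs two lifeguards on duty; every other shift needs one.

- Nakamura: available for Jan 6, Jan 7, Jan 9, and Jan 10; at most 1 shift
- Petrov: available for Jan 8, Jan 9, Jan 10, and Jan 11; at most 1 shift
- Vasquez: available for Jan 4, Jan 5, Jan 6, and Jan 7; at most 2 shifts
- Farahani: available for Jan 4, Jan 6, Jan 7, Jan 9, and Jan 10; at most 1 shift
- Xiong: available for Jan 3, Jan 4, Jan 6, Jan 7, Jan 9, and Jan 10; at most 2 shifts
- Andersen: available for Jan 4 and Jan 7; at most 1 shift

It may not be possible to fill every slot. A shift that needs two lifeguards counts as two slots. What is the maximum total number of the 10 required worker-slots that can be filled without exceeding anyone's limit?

Total capacity across all lifeguards is 1+1+2+1+2+1 = 8, and 10 slots are needed, so at most 8 can be filled.
An assignment achieving 8: Jan 3→Xiong, Jan 4→Vasquez, Jan 5→Vasquez, Jan 6→Nakamura+Farahani, Jan 7→Andersen, Jan 8→Petrov, Jan 9→Xiong.
Loads: Nakamura 1/1, Petrov 1/1, Vasquez 2/2, Farahani 1/1, Xiong 2/2, Andersen 1/1.

8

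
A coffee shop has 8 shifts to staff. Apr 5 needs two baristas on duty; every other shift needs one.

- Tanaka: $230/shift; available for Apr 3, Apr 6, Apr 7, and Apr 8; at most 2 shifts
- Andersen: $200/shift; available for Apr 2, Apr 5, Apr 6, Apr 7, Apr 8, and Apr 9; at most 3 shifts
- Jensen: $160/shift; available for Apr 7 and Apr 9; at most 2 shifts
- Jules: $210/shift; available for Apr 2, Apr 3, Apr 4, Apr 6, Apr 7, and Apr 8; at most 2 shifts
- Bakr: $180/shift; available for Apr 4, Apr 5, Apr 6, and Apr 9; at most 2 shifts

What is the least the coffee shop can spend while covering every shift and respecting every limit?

$1700

Apr 5 can only be covered by Andersen and Bakr, so that assignment is forced.
Picking the cheapest available barista for each shift independently would cost $1670, but that ignores the shift limits.
An optimal schedule: Apr 2→Andersen, Apr 3→Jules, Apr 4→Bakr, Apr 5→Bakr+Andersen, Apr 6→Jules, Apr 7→Jensen, Apr 8→Andersen, Apr 9→Jensen.
Total: 200 + 210 + 180 + 180 + 200 + 210 + 160 + 200 + 160 = $1700.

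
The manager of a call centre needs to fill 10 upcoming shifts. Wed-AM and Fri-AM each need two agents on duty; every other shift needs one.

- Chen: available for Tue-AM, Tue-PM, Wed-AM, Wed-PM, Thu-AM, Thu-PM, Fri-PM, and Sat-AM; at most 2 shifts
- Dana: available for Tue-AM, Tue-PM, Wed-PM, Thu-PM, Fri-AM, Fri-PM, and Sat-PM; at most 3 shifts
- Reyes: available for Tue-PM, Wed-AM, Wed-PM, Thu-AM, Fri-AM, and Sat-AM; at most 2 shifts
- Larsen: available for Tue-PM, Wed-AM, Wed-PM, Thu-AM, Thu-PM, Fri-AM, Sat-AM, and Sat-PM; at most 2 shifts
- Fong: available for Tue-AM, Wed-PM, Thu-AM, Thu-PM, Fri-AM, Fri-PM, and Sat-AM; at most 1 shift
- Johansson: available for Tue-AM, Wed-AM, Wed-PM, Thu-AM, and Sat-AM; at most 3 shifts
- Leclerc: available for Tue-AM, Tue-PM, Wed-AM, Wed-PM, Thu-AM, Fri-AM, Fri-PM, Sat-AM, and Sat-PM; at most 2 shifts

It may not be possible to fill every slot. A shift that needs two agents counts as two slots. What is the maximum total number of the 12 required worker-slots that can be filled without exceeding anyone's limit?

Total capacity across all agents is 2+3+2+2+1+3+2 = 15, and 12 slots are needed, so at most 12 can be filled.
An assignment achieving 12: Tue-AM→Dana, Tue-PM→Dana, Wed-AM→Reyes+Larsen, Wed-PM→Johansson, Thu-AM→Fong, Thu-PM→Chen, Fri-AM→Reyes+Larsen, Fri-PM→Chen, Sat-AM→Johansson, Sat-PM→Dana.
Loads: Chen 2/2, Dana 3/3, Reyes 2/2, Larsen 2/2, Fong 1/1, Johansson 2/3, Leclerc 0/2.

12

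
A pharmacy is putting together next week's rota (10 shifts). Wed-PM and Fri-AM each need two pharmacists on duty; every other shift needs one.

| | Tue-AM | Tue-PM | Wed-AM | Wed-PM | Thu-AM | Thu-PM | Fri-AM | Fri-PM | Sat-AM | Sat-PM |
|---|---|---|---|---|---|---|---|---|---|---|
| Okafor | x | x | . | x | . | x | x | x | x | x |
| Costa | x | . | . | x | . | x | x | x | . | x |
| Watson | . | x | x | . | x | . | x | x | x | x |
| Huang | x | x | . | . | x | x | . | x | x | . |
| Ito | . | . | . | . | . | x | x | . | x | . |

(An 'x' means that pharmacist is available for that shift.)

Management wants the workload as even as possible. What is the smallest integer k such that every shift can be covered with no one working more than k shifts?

3

With 5 pharmacists and 12 worker-slots to fill, someone must work at least ⌈12/5⌉ = 3 shifts, so k ≥ 3.
k = 3 works: Tue-AM→Okafor, Tue-PM→Okafor, Wed-AM→Watson, Wed-PM→Okafor+Costa, Thu-AM→Watson, Thu-PM→Costa, Fri-AM→Watson+Ito, Fri-PM→Huang, Sat-AM→Huang, Sat-PM→Costa.
Loads: Okafor 3, Costa 3, Watson 3, Huang 2, Ito 1 — all ≤ 3.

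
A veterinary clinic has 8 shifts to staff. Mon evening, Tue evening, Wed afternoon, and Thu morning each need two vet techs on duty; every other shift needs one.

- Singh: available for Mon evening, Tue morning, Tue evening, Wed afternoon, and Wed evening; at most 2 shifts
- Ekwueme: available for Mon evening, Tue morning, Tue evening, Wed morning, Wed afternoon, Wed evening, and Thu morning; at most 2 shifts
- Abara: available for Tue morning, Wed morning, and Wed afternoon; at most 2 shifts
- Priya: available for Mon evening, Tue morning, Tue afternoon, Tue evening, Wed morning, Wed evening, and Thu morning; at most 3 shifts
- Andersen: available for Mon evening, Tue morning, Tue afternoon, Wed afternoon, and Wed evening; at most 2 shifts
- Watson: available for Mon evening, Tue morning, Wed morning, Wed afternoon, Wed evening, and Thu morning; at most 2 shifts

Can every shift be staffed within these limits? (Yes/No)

One valid schedule: Mon evening→Priya+Andersen, Tue morning→Abara, Tue afternoon→Priya, Tue evening→Singh+Ekwueme, Wed morning→Abara, Wed afternoon→Andersen+Watson, Wed evening→Singh, Thu morning→Ekwueme+Priya.
Loads: Singh 2/2, Ekwueme 2/2, Abara 2/2, Priya 3/3, Andersen 2/2, Watson 1/2 — all within limits.

Yes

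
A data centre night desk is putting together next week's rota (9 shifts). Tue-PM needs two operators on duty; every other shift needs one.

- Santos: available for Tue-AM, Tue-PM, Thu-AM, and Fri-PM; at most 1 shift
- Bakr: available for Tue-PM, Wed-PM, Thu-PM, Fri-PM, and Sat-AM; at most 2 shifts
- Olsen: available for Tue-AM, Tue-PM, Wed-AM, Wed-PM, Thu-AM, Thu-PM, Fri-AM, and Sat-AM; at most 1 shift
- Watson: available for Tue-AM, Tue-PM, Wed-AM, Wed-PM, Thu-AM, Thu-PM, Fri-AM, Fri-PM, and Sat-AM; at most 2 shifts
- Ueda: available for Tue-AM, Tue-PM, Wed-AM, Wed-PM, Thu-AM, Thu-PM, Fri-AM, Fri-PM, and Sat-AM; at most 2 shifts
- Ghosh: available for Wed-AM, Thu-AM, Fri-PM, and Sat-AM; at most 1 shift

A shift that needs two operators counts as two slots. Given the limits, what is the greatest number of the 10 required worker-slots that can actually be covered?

9

Total capacity across all operators is 1+2+1+2+2+1 = 9, and 10 slots are needed, so at most 9 can be filled.
An assignment achieving 9: Tue-AM→Santos, Tue-PM→Watson+Ueda, Wed-AM→Watson, Wed-PM→Bakr, Thu-AM→Ueda, Thu-PM→Bakr, Fri-AM→Olsen, Fri-PM→Ghosh.
Loads: Santos 1/1, Bakr 2/2, Olsen 1/1, Watson 2/2, Ueda 2/2, Ghosh 1/1.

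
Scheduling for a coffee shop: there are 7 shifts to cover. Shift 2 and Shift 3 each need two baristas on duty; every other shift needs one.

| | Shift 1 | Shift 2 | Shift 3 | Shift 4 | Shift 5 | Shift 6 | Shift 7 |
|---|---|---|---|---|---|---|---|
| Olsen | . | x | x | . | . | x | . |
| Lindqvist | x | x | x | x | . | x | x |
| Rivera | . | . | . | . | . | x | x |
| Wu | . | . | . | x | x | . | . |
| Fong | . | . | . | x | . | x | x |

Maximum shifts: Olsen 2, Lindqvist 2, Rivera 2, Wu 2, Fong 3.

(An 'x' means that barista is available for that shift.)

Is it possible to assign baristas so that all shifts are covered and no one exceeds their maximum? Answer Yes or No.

No

Total capacity is 11 and 9 slots are needed, so capacity alone doesn't rule it out.
Shifts {Shift 1, Shift 2, Shift 3} need 5 worker-slots in total, but the baristas available for any of those shifts (Olsen and Lindqvist) can supply at most 4 among them. So no valid schedule exists.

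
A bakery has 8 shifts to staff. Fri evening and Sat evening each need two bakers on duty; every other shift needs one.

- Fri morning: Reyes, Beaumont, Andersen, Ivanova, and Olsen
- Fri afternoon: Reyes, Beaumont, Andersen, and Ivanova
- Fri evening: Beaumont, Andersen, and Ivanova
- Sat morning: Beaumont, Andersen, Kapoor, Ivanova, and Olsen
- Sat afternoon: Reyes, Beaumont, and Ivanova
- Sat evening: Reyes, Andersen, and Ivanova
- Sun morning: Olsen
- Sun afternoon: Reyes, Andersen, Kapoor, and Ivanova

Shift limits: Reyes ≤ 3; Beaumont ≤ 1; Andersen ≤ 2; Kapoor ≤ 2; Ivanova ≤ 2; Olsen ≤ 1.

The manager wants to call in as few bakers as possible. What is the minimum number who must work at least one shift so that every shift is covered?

10 slots to fill and no one can take more than 3, so at least ⌈10/3⌉ = 4 bakers are needed.
Any 4 bakers together have capacity at most 3+2+2+2 = 9 < 10 slots, so 4 can never suffice.
Reyes, Andersen, Kapoor, Ivanova, and Olsen alone can cover everything: Fri morning→Ivanova, Fri afternoon→Reyes, Fri evening→Andersen+Ivanova, Sat morning→Kapoor, Sat afternoon→Reyes, Sat evening→Reyes+Andersen, Sun morning→Olsen, Sun afternoon→Kapoor.

5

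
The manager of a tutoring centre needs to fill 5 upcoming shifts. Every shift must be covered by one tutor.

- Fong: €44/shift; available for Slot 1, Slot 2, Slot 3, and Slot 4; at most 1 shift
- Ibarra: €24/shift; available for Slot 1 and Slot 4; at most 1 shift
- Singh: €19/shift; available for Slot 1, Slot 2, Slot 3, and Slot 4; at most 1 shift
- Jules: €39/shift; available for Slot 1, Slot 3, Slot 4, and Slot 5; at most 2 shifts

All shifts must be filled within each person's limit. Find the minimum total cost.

Slot 5 can only be covered by Jules, so that assignment is forced.
Picking the cheapest available tutor for each shift independently would cost €115, but that ignores the shift limits.
An optimal schedule: Slot 1→Ibarra, Slot 2→Fong, Slot 3→Singh, Slot 4→Jules, Slot 5→Jules.
Total: 24 + 44 + 19 + 39 + 39 = €165.

€165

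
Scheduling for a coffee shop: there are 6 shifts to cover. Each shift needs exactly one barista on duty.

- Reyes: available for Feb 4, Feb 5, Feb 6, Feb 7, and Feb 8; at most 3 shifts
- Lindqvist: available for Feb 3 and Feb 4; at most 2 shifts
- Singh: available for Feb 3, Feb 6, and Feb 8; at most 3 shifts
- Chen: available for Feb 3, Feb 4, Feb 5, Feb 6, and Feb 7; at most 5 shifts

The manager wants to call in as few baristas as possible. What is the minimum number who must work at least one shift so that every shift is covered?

2

6 slots to fill and no one can take more than 5, so at least ⌈6/5⌉ = 2 baristas are needed.
Reyes and Singh alone can cover everything: Feb 3→Singh, Feb 4→Reyes, Feb 5→Reyes, Feb 6→Singh, Feb 7→Reyes, Feb 8→Singh.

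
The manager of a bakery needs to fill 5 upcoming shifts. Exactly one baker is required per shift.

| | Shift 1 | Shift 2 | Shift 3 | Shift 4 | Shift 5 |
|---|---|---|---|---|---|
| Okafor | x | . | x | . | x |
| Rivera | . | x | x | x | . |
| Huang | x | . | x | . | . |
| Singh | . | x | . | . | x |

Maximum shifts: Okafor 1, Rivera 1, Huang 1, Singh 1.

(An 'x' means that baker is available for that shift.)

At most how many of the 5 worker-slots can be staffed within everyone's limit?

Total capacity across all bakers is 1+1+1+1 = 4, and 5 slots are needed, so at most 4 can be filled.
An assignment achieving 4: Shift 1→Okafor, Shift 2→Singh, Shift 3→Huang, Shift 4→Rivera.
Loads: Okafor 1/1, Rivera 1/1, Huang 1/1, Singh 1/1.

4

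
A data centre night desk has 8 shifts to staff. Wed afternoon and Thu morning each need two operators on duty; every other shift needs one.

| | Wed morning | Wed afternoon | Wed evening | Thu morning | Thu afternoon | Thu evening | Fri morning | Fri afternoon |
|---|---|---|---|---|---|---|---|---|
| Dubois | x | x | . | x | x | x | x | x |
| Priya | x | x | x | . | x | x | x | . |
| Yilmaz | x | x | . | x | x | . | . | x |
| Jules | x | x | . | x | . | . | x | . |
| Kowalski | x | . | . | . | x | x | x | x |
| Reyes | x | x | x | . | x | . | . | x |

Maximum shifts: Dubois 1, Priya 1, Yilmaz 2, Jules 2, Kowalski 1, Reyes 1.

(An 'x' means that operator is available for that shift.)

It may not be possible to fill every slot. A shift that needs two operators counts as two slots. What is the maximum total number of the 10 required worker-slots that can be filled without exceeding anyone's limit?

Total capacity across all operators is 1+1+2+2+1+1 = 8, and 10 slots are needed, so at most 8 can be filled.
An assignment achieving 8: Wed afternoon→Jules+Reyes, Wed evening→Priya, Thu morning→Dubois+Yilmaz, Thu evening→Kowalski, Fri morning→Jules, Fri afternoon→Yilmaz.
Loads: Dubois 1/1, Priya 1/1, Yilmaz 2/2, Jules 2/2, Kowalski 1/1, Reyes 1/1.

8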